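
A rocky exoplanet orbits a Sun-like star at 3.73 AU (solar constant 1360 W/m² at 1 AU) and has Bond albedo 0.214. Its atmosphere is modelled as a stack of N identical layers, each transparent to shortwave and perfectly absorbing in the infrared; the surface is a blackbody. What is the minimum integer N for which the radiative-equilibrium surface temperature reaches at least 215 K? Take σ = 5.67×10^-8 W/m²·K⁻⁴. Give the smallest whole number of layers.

6

By the inverse-square law, S = 1360/3.73² = 97.75 W/m².
Top-of-atmosphere balance: σT_e⁴ = S(1−α)/4 = 19.21 W/m² → T_e = 135.7 K.
Need (N+1)T_e⁴ ≥ T_s⁴, i.e. N+1 ≥ (215/135.7)⁴ = 6.307.
So N ≥ 5.307; the smallest integer is N = 6.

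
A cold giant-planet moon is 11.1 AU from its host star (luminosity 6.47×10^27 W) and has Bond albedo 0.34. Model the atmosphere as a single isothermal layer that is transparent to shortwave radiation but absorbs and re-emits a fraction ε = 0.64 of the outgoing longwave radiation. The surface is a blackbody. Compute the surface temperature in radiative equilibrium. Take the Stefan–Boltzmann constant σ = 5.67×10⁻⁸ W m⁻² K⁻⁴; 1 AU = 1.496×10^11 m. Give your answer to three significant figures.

Orbital distance: d = 11.1 AU = 1.661×10^12 m.
Flux at the orbit: S = L/(4πd²) = 6.47×10^27/(4π·(1.66×10^12)²) = 186.7 W m⁻².
Effective emission temperature (TOA balance): σT_e⁴ = S(1−α)/4 = 30.81 W m⁻² → T_e = 152.7 K.
For a single slab of emissivity ε, T_s⁴ = 2T_e⁴/(2−ε); thus T_s = 152.7·(1.471)^(1/4) = 168.1 K.

168 K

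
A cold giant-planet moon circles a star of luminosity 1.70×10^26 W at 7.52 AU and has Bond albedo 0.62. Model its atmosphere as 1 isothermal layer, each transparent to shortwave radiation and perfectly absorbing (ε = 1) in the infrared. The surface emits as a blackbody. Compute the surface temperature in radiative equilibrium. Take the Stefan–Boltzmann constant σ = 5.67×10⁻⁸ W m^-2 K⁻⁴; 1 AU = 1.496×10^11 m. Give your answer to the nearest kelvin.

77 K

Orbital distance: d = 7.52 AU = 1.125×10^12 m.
Flux at the orbit: S = L/(4πd²) = 1.70×10^26/(4π·(1.12×10^12)²) = 10.69 W m^-2.
Top-of-atmosphere balance: σT_e⁴ = S(1−α)/4 = 1.015 W m^-2 → T_e = 65.05 K.
For an N-layer opaque stack, T_s⁴ = (N+1)T_e⁴, hence T_s = (2)^(1/4)×65.05 K = 77.36 K.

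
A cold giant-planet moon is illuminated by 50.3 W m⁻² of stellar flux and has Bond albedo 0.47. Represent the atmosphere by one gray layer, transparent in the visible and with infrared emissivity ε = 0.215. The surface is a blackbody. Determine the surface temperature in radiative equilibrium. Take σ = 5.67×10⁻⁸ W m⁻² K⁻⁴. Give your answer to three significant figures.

The planet radiates to space at T_e = [S(1−α)/(4σ)]^(1/4) = 104.1 K.
For a single slab of emissivity ε, T_s⁴ = 2T_e⁴/(2−ε); thus T_s = 104.1·(1.12)^(1/4) = 107.1 K.

107 K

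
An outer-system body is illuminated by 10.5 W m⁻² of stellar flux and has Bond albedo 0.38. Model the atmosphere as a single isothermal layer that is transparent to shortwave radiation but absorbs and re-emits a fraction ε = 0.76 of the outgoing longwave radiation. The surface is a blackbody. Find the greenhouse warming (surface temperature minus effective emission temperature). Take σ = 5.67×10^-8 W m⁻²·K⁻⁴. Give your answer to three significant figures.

9.29 kelvin

Effective emission temperature (TOA balance): σT_e⁴ = S(1−α)/4 = 1.627 W m⁻² → T_e = 73.20 K.
For a single slab of emissivity ε, T_s⁴ = 2T_e⁴/(2−ε); thus T_s = 73.20·(1.613)^(1/4) = 82.49 K.
T_s − T_e = 82.49 − 73.20 = 9.292 K.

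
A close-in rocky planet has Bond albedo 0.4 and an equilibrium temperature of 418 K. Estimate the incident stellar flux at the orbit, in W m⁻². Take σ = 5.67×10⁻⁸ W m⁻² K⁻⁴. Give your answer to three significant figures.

From S(1−α)/4 = σT⁴: S = 4σT⁴/(1−α).
The emitted flux is σT⁴ = 1731 W m⁻².
S = 4·1731/0.6 = 11540 W m⁻².

11500 W m⁻²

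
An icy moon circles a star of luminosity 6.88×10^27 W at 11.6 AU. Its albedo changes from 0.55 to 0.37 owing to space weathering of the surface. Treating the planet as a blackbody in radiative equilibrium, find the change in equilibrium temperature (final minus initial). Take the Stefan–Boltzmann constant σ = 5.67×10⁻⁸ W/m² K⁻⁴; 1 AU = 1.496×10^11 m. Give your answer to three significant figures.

12.1 K

Orbital distance: d = 11.6 AU = 1.735×10^12 m.
Flux at the orbit: S = L/(4πd²) = 6.88×10^27/(4π·(1.74×10^12)²) = 181.8 W/m².
With α = 0.55, T₁ = 137.8 K.
After:  T₂ = [181.8·0.63/(4σ)]^(1/4) = 149.9 K.
Change: 149.9 − 137.8 = 12.09 K.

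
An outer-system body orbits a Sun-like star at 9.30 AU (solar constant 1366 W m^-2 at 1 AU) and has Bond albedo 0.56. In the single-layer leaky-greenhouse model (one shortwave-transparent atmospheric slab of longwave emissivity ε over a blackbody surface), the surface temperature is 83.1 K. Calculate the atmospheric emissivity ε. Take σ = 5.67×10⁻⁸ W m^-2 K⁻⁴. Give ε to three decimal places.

0.715

Irradiance scales as 1/d², so S = 1366 W m^-2 × (1/9.30)² = 15.79 W m^-2.
TOA balance gives T_e = 74.40 K.
T_s⁴ = T_e⁴·2/(2−ε) → ε = 2 − 2(T_e/T_s)⁴ = 2 − 2·(74.40/83.1)⁴ = 0.7149.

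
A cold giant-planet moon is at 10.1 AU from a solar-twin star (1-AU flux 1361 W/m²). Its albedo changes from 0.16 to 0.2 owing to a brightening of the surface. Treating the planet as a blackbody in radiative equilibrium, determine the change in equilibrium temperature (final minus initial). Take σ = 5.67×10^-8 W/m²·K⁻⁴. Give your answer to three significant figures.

By the inverse-square law, S = 1361/10.1² = 13.34 W/m².
Before: T₁ = [13.34·0.84/(4σ)]^(1/4) = 83.84 K.
Final:   T₂ = [S(1−0.2)/(4σ)]^(1/4) = 82.83 K.
ΔT = T₂ − T₁ = -1.016 K.

-1.02 kelvin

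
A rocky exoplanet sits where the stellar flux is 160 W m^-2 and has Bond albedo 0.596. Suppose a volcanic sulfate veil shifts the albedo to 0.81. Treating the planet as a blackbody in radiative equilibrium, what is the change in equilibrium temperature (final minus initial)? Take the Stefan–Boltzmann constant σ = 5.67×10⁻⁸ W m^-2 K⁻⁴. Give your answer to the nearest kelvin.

Before: T₁ = [160.0·0.404/(4σ)]^(1/4) = 129.9 K.
Final:   T₂ = [S(1−0.81)/(4σ)]^(1/4) = 107.6 K.
ΔT = T₂ − T₁ = -22.33 K.

-22 K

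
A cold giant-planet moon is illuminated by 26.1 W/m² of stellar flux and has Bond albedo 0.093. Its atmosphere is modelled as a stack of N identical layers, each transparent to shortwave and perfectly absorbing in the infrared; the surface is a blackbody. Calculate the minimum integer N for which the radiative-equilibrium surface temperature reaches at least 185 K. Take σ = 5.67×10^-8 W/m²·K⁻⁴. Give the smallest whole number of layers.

Top-of-atmosphere balance: σT_e⁴ = S(1−α)/4 = 5.918 W/m² → T_e = 101.1 K.
Since T_s⁴ = (N+1)T_e⁴, we need N ≥ (T_s/T_e)⁴ − 1 = 10.222.
The minimum whole number is N = 11.

11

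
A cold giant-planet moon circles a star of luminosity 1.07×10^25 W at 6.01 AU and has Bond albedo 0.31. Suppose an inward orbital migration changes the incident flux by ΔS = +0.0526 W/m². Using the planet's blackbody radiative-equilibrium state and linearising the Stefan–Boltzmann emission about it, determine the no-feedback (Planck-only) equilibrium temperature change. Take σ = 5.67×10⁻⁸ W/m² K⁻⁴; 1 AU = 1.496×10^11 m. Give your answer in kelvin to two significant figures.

0.53 kelvin

Orbital distance: d = 6.01 AU = 8.991×10^11 m.
Flux at the orbit: S = L/(4πd²) = 1.07×10^25/(4π·(8.99×10^11)²) = 1.053 W/m².
The baseline emission temperature is T_e = 42.31 K.
ΔF = Δ[S(1−α)]/4 = (1−0.31)·+0.0526/4 = 0.009073 W/m².
Linearising σT⁴ gives d(σT⁴)/dT = 4σT_e³ = 0.01718 W/m² per K.
ΔT₀ = ΔF/λ_P = 0.009073/0.01718 = 0.528 K.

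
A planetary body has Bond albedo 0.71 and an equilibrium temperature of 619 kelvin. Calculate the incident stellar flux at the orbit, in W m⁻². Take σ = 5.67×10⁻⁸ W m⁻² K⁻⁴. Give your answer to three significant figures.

From S(1−α)/4 = σT⁴: S = 4σT⁴/(1−α).
The emitted flux is σT⁴ = 8324 W m⁻².
S = 4·8324/0.29 = 1.148×10^5 W m⁻².

1.15×10^5 W m⁻²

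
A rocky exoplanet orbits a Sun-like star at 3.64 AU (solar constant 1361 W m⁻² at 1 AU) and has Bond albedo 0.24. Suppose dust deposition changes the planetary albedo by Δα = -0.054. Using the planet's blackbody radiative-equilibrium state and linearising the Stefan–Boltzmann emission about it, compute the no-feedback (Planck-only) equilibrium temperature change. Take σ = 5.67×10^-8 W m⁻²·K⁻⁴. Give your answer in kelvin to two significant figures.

Flux at the orbit: S = 1361/(3.64)² = 102.7 W m⁻².
Unperturbed T_e = [102.7·(1−0.24)/(4σ)]^¼ = 136.2 K.
TOA radiative forcing: ΔF = −S·Δα/4 = −102.7·(-0.054)/4 = 1.387 W m⁻².
Planck response: λ_P = 4σT_e³ = 4·5.67×10⁻⁸·(136.2)³ = 0.5731 W m⁻²/K.
Hence the no-feedback warming is ΔF/(4σT_e³) = 2.42 K.

2.4 kelvin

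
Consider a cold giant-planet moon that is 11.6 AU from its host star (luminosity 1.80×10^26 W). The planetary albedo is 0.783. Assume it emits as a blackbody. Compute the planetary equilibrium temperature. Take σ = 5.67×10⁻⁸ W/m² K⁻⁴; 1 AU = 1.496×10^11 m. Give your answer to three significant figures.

d = 11.6 × 1.496×10^11 m = 1.735×10^12 m.
Flux at the orbit: S = L/(4πd²) = 1.80×10^26/(4π·(1.74×10^12)²) = 4.756 W/m².
The planet absorbs (1−α)S over its disc πR² and re-emits over 4πR², so the mean absorbed flux is (1−0.783)·4.756/4 = 0.2580 W/m².
In equilibrium σT⁴ equals this, so T = 46.19 K.

46.2 kelvin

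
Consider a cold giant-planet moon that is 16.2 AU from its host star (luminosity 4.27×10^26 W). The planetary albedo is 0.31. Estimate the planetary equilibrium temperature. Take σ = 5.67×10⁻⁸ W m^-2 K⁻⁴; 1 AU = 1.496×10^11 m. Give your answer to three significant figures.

d = 16.2 × 1.496×10^11 m = 2.424×10^12 m.
Spreading L over a sphere of radius d: S = 4.27×10^26/(4π·2.42×10^12²) = 5.785 W m^-2.
Averaging over the sphere, the absorbed flux is S(1−α)/4 = 0.9980 W m^-2.
Balancing against σT⁴: T = (0.9980/5.67×10⁻⁸)^(1/4) = 64.77 K.

64.8 K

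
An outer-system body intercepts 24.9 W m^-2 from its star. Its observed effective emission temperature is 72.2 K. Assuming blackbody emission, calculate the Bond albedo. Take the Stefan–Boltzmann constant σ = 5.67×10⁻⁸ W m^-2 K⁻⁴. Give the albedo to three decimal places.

0.752

From σT⁴ = S(1−α)/4 we invert for α: 1−α = 4σT⁴/S.
4σT⁴ = 4·5.67×10⁻⁸·(72.2)⁴ = 6.163 W m^-2.
1−α = 6.163/24.90 = 0.2475, so α = 0.7525.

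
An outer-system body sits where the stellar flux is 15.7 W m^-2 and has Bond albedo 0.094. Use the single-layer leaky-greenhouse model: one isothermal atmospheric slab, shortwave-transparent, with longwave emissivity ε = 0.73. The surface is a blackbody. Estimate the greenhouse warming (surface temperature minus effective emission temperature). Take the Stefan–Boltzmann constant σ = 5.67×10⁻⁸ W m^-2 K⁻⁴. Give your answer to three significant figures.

At the top of the atmosphere, σT_e⁴ = S(1−α)/4 = 3.556 W m^-2, giving T_e = 88.99 K.
Surface balance with a leaky layer gives σT_s⁴ = σT_e⁴·2/(2−ε), so T_s = T_e·[2/(2−0.73)]^(1/4) = 99.69 K.
T_s − T_e = 99.69 − 88.99 = 10.70 K.

10.7 K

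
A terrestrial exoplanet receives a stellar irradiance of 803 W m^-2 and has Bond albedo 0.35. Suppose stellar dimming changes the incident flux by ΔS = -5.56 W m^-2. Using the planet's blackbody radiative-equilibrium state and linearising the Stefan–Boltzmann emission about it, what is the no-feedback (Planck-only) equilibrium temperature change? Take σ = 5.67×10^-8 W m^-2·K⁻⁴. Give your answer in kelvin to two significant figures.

The baseline emission temperature is T_e = 219.0 K.
Only a fraction (1−α) is absorbed and it's spread over 4πR², so ΔF = (1−α)ΔS/4 = -0.9035 W m^-2.
Linearising σT⁴ gives d(σT⁴)/dT = 4σT_e³ = 2.383 W m^-2 per K.
ΔT₀ = ΔF/λ_P = -0.9035/2.383 = -0.379 K.

-0.38 K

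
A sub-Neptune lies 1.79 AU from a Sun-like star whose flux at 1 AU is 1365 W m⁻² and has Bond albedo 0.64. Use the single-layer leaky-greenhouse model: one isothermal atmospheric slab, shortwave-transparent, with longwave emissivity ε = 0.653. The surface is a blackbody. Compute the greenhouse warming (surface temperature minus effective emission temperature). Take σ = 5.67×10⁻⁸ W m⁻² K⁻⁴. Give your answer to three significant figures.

16.7 kelvin

By the inverse-square law, S = 1365/1.79² = 426.0 W m⁻².
Effective emission temperature (TOA balance): σT_e⁴ = S(1−α)/4 = 38.34 W m⁻² → T_e = 161.3 K.
The surface balance (absorbed SW + ε·downward IR = σT_s⁴) with T_a⁴ = T_s⁴/2 reduces to T_s = T_e·[2/(2−ε)]^¼ = 178.0 K.
Greenhouse warming: T_s − T_e = 16.75 K.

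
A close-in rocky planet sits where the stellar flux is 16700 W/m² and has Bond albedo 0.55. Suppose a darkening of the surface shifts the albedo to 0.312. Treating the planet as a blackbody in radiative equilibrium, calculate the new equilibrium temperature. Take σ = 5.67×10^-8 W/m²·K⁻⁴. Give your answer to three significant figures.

474 K

T₂ = [S(1−α₂)/(4σ)]^(1/4) = [16700·0.688/(4σ)]^(1/4) = 474.4 K.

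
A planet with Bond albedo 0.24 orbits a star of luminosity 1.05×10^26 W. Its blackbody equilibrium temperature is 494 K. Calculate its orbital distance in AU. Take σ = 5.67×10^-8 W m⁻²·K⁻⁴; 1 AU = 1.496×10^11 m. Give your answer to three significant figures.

Energy balance gives S = 4σT⁴/(1−α) = 17770 W m⁻².
Then d = [L/(4πS)]^(1/2) = 2.168×10^10 m, i.e. 0.1449 AU.

0.145 AU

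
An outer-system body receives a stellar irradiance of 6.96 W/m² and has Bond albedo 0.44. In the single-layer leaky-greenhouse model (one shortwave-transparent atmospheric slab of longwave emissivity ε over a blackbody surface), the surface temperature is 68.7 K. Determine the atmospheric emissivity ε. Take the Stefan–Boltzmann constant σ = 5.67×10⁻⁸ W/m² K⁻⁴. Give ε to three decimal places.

0.457

First, T_e = [6.960·(1−0.44)/(4σ)]^(1/4) = 64.39 K.
Inverting T_s⁴ = 2T_e⁴/(2−ε): (T_e/T_s)⁴ = 0.7715, so ε = 2(1 − 0.7715) = 0.4570.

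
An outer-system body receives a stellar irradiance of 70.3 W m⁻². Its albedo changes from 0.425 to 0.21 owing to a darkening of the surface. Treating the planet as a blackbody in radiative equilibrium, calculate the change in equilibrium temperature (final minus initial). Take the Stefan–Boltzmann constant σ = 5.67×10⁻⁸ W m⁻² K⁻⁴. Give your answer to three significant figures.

Initial: T₁ = [S(1−0.425)/(4σ)]^(1/4) = 115.5 K.
After:  T₂ = [70.30·0.79/(4σ)]^(1/4) = 125.1 K.
ΔT = T₂ − T₁ = 9.550 K.

9.55 K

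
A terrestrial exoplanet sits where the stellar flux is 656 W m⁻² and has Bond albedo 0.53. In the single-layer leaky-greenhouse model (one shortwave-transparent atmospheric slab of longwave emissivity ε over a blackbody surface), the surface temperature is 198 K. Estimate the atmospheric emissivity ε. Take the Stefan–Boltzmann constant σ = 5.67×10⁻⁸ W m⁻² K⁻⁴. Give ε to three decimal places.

TOA balance gives T_e = 192.0 K.
Since (2−ε)/2 = (T_e/T_s)⁴ = 0.8845, ε = 0.2310.

0.231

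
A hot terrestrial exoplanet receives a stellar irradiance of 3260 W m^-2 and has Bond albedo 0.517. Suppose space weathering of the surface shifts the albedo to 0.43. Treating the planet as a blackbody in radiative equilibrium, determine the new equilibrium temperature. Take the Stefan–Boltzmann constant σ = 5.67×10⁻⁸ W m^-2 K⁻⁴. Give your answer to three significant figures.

With the new albedo, S(1−α₂)/4 = 464.6 W m^-2, so T₂ = 300.9 K.

301 K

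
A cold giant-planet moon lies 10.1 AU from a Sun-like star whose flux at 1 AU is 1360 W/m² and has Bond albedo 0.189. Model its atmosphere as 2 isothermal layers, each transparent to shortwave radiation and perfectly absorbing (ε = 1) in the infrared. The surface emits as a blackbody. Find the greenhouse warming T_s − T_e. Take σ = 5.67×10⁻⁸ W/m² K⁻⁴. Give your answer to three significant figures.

26.3 K

Flux at the orbit: S = 1360/(10.1)² = 13.33 W/m².
OLR = S(1−α)/4 = 2.703 W/m²; the top layer radiates at T_e = 83.09 K.
Surface: T_s = (3)^¼·T_e = 109.4 K.
So the greenhouse effect raises the surface by 109.4 − 83.09 = 26.26 K.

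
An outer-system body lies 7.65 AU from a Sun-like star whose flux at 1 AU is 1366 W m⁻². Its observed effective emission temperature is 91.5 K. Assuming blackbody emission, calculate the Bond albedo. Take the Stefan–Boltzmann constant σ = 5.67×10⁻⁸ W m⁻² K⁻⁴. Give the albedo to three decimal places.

Irradiance scales as 1/d², so S = 1366 W m⁻² × (1/7.65)² = 23.34 W m⁻².
Rearranging the radiative balance, α = 1 − 4σT⁴/S.
σT⁴ = 3.974 W m⁻², so 4σT⁴ = 15.90 W m⁻².
Hence α = 1 − 15.90/23.34 = 0.3189.

0.319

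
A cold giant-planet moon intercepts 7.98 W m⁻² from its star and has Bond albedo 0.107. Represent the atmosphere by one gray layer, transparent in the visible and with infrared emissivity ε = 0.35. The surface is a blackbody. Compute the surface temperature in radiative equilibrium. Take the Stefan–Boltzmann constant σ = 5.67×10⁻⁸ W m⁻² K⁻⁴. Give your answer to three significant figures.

78.6 K

At the top of the atmosphere, σT_e⁴ = S(1−α)/4 = 1.782 W m⁻², giving T_e = 74.87 K.
The surface balance (absorbed SW + ε·downward IR = σT_s⁴) with T_a⁴ = T_s⁴/2 reduces to T_s = T_e·[2/(2−ε)]^¼ = 78.56 K.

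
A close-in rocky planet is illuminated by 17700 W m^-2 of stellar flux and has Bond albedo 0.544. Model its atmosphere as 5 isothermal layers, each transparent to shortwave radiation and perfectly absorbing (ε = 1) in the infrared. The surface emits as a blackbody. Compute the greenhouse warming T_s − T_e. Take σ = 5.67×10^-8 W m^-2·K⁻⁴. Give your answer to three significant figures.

245 K

Top-of-atmosphere balance: σT_e⁴ = S(1−α)/4 = 2018 W m^-2 → T_e = 434.3 K.
Surface: T_s = (6)^¼·T_e = 679.8 K.
Warming: T_s − T_e = 245.4 K.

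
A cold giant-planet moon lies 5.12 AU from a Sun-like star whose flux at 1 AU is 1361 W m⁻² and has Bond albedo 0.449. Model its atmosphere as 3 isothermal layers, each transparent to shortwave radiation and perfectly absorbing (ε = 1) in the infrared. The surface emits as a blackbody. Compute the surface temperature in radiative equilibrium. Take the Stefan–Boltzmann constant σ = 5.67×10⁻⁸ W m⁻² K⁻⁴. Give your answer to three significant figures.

Flux at the orbit: S = 1361/(5.12)² = 51.92 W m⁻².
Top-of-atmosphere balance: σT_e⁴ = S(1−α)/4 = 7.152 W m⁻² → T_e = 106.0 K.
With N = 3 opaque layers, T_s = (N+1)^(1/4)·T_e = 4^(1/4)·106.0 = 149.9 K.

150 K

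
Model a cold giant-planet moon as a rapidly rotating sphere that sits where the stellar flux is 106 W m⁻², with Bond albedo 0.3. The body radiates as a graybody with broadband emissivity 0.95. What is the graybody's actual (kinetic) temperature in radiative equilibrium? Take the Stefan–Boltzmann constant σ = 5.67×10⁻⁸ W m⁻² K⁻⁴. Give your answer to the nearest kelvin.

136 K

Absorbed flux (global mean): S(1−α)/4 = 106.0·0.7/4 = 18.55 W m⁻².
Radiative balance εσT⁴ = 18.55 gives T = [18.55/(0.95·σ)]^(1/4) = 136.2 K.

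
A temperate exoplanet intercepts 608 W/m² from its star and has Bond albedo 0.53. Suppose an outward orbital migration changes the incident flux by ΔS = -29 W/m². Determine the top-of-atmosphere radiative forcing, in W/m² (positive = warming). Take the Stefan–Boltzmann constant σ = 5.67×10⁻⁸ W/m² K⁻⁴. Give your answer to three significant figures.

-3.41 W/m²

Only a fraction (1−α) is absorbed and it's spread over 4πR², so ΔF = (1−α)ΔS/4 = -3.407 W/m².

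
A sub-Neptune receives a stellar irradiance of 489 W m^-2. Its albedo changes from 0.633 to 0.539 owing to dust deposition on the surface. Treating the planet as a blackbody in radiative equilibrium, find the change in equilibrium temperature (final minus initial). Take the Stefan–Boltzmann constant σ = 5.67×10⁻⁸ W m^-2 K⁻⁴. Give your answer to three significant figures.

With α = 0.633, T₁ = 167.7 K.
After:  T₂ = [489.0·0.461/(4σ)]^(1/4) = 177.6 K.
ΔT = T₂ − T₁ = 9.839 K.

9.84 K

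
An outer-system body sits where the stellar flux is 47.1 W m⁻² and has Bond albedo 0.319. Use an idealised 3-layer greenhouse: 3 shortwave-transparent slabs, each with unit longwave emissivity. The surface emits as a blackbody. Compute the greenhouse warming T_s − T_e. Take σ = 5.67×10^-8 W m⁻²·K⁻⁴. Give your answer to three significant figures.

45.2 kelvin

Top-of-atmosphere balance: σT_e⁴ = S(1−α)/4 = 8.019 W m⁻² → T_e = 109.1 K.
Surface: T_s = (4)^¼·T_e = 154.2 K.
So the greenhouse effect raises the surface by 154.2 − 109.1 = 45.17 K.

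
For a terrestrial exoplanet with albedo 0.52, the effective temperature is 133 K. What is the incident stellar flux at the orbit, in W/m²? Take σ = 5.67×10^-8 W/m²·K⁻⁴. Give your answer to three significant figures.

Invert the energy balance for S: S = 4σT⁴/(1−α).
The emitted flux is σT⁴ = 17.74 W/m².
S = 4·17.74/0.48 = 147.8 W/m².

148 W/m²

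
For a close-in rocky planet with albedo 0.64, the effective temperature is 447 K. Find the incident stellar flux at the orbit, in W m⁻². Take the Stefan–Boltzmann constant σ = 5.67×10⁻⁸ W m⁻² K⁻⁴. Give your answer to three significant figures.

25200 W m⁻²

Invert the energy balance for S: S = 4σT⁴/(1−α).
The emitted flux is σT⁴ = 2264 W m⁻².
S = 4·2264/0.36 = 25150 W m⁻².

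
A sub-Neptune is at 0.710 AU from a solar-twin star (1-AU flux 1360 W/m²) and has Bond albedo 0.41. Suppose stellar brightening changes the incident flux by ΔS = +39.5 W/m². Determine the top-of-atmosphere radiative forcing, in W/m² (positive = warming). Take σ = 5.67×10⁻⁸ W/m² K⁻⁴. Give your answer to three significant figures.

By the inverse-square law, S = 1360/0.710² = 2698 W/m².
Only a fraction (1−α) is absorbed and it's spread over 4πR², so ΔF = (1−α)ΔS/4 = 5.826 W/m².

5.83 W/m²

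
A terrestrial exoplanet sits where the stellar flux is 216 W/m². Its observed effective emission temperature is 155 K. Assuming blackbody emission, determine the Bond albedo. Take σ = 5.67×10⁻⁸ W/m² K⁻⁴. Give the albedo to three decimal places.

Energy balance: S(1−α)/4 = σT⁴, so 1−α = 4σT⁴/S.
σT⁴ = 32.73 W/m², so 4σT⁴ = 130.9 W/m².
Hence α = 1 − 130.9/216.0 = 0.3939.

0.394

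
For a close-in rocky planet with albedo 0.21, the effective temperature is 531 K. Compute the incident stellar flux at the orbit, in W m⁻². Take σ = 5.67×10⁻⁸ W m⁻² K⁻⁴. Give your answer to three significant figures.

22800 W m⁻²

From S(1−α)/4 = σT⁴: S = 4σT⁴/(1−α).
The emitted flux is σT⁴ = 4508 W m⁻².
So S = 4×4508/(1−0.21) = 22820 W m⁻².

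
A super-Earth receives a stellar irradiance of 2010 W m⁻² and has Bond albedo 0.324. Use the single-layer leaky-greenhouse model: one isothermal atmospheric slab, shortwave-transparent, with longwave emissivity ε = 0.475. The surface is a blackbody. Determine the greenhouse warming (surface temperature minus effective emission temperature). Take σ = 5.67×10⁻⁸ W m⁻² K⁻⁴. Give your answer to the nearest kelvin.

20 K

At the top of the atmosphere, σT_e⁴ = S(1−α)/4 = 339.7 W m⁻², giving T_e = 278.2 K.
Surface balance with a leaky layer gives σT_s⁴ = σT_e⁴·2/(2−ε), so T_s = T_e·[2/(2−0.475)]^(1/4) = 297.7 K.
Greenhouse warming: T_s − T_e = 19.51 K.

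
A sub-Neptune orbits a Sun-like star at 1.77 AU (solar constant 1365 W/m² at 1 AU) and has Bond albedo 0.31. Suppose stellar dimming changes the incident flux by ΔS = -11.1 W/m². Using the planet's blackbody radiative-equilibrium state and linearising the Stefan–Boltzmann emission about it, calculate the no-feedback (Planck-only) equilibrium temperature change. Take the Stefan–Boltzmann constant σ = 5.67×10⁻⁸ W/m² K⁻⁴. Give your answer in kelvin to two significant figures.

-1.2 K

Irradiance scales as 1/d², so S = 1365 W/m² × (1/1.77)² = 435.7 W/m².
Reference equilibrium: T_e = [S(1−α)/(4σ)]^(1/4) = 190.8 K.
ΔF = Δ[S(1−α)]/4 = (1−0.31)·-11.1/4 = -1.915 W/m².
Planck response: λ_P = 4σT_e³ = 4·5.67×10⁻⁸·(190.8)³ = 1.576 W/m²/K.
ΔT₀ = ΔF/λ_P = -1.915/1.576 = -1.22 K.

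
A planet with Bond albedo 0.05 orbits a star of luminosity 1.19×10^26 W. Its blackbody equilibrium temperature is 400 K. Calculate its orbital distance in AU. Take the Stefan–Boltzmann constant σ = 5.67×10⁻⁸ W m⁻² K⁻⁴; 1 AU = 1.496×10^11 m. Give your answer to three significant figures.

0.263 AU

Energy balance gives S = 4σT⁴/(1−α) = 6112 W m⁻².
From L = 4πd²S, d = √(1.19×10^26/(4π·6112)) = 3.936×10^10 m = 0.2631 AU.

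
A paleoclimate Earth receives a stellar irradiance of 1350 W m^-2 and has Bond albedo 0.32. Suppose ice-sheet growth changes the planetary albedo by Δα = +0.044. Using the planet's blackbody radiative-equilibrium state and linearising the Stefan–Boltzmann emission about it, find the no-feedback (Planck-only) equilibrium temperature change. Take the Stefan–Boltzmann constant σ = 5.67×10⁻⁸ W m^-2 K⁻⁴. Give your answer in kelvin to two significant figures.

-4.1 K

The baseline emission temperature is T_e = 252.2 K.
ΔF = −(S/4)Δα = −(1350/4)×(+0.044) = -14.85 W m^-2.
Linearising σT⁴ gives d(σT⁴)/dT = 4σT_e³ = 3.640 W m^-2 per K.
So ΔT₀ = -14.85/3.640 = -4.08 K.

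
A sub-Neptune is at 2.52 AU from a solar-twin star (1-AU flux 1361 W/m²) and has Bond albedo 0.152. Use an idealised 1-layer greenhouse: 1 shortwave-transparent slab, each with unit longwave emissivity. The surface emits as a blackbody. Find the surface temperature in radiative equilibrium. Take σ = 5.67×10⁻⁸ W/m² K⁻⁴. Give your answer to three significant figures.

Flux at the orbit: S = 1361/(2.52)² = 214.3 W/m².
Top-of-atmosphere balance: σT_e⁴ = S(1−α)/4 = 45.44 W/m² → T_e = 168.2 K.
Layer-by-layer balance gives σT_s⁴ = (N+1)σT_e⁴, so T_s = 2^¼·168.2 = 200.1 K.

200 kelvin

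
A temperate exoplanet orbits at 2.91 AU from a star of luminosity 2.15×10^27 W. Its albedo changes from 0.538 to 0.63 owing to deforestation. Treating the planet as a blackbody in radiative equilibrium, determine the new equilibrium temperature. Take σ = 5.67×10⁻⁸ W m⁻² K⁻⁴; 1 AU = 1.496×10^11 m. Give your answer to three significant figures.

196 kelvin

Orbital distance: d = 2.91 AU = 4.353×10^11 m.
Spreading L over a sphere of radius d: S = 2.15×10^27/(4π·4.35×10^11²) = 902.8 W m⁻².
With the new albedo, S(1−α₂)/4 = 83.51 W m⁻², so T₂ = 195.9 K.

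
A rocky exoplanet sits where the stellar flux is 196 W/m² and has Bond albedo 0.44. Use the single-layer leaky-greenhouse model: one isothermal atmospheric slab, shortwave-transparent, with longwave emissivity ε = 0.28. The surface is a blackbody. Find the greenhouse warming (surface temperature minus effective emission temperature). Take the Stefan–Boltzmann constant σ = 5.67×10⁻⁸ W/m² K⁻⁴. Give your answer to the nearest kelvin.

6 K

The planet radiates to space at T_e = [S(1−α)/(4σ)]^(1/4) = 148.3 K.
For a single slab of emissivity ε, T_s⁴ = 2T_e⁴/(2−ε); thus T_s = 148.3·(1.163)^(1/4) = 154.0 K.
Greenhouse warming: T_s − T_e = 5.699 K.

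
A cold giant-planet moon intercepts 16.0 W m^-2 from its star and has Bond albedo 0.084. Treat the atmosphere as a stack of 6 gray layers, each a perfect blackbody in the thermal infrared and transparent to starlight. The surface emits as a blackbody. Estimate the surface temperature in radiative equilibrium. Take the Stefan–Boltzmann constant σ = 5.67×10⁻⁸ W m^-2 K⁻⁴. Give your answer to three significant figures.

146 K

Top-of-atmosphere balance: σT_e⁴ = S(1−α)/4 = 3.664 W m^-2 → T_e = 89.66 K.
With N = 6 opaque layers, T_s = (N+1)^(1/4)·T_e = 7^(1/4)·89.66 = 145.8 K.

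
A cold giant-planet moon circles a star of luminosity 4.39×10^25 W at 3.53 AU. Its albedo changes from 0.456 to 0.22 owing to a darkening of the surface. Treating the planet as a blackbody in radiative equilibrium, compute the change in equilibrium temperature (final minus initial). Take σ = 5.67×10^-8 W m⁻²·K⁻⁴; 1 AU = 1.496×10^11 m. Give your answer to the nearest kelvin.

Orbital distance: d = 3.53 AU = 5.281×10^11 m.
Flux at the orbit: S = L/(4πd²) = 4.39×10^25/(4π·(5.28×10^11)²) = 12.53 W m⁻².
With α = 0.456, T₁ = 74.04 K.
After:  T₂ = [12.53·0.78/(4σ)]^(1/4) = 81.02 K.
ΔT = T₂ − T₁ = 6.979 K.

7 kelvin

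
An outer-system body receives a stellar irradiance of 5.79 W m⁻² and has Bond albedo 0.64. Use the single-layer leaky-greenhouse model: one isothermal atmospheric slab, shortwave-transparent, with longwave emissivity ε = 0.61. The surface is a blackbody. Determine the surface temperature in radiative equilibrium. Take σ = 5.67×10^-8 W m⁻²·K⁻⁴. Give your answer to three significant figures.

The planet radiates to space at T_e = [S(1−α)/(4σ)]^(1/4) = 55.06 K.
For a single slab of emissivity ε, T_s⁴ = 2T_e⁴/(2−ε); thus T_s = 55.06·(1.439)^(1/4) = 60.30 K.

60.3 K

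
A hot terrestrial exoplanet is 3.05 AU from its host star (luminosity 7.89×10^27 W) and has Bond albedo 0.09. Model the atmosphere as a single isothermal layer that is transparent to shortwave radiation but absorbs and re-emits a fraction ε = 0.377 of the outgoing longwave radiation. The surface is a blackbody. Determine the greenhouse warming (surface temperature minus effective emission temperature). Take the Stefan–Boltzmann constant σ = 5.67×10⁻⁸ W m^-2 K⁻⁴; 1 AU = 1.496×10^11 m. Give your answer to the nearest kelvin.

18 K

Orbital distance: d = 3.05 AU = 4.563×10^11 m.
S = L/(4πd²) = 3016 W m^-2.
The planet radiates to space at T_e = [S(1−α)/(4σ)]^(1/4) = 331.7 K.
Surface balance with a leaky layer gives σT_s⁴ = σT_e⁴·2/(2−ε), so T_s = T_e·[2/(2−0.377)]^(1/4) = 349.4 K.
T_s − T_e = 349.4 − 331.7 = 17.78 K.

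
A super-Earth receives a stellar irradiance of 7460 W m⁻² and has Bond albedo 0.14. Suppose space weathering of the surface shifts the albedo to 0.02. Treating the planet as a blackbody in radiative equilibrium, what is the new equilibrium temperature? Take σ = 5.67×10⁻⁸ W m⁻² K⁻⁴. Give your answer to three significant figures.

T₂ = [S(1−α₂)/(4σ)]^(1/4) = [7460·0.98/(4σ)]^(1/4) = 423.7 K.

424 K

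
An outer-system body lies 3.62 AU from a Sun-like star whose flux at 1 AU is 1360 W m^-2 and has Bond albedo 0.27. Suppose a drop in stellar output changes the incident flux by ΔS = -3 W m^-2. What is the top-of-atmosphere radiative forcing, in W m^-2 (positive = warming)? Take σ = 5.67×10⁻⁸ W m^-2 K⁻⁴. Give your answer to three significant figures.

-0.547 W m^-2

Irradiance scales as 1/d², so S = 1360 W m^-2 × (1/3.62)² = 103.8 W m^-2.
Only a fraction (1−α) is absorbed and it's spread over 4πR², so ΔF = (1−α)ΔS/4 = -0.5475 W m^-2.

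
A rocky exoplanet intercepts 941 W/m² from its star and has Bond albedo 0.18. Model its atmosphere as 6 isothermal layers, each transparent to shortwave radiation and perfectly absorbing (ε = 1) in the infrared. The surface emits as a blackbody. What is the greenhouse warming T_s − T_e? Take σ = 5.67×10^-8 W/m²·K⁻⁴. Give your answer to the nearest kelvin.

151 K

The effective emission temperature is T_e = [S(1−α)/(4σ)]^¼ = 241.5 K.
T_s = (N+1)^(1/4)·T_e = 392.8 K.
So the greenhouse effect raises the surface by 392.8 − 241.5 = 151.3 K.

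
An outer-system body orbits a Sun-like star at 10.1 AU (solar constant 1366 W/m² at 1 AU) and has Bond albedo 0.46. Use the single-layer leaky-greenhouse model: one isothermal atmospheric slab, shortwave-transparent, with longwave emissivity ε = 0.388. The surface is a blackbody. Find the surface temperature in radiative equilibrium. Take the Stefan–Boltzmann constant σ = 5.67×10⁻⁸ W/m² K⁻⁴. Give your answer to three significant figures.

79.3 kelvin

Irradiance scales as 1/d², so S = 1366 W/m² × (1/10.1)² = 13.39 W/m².
The planet radiates to space at T_e = [S(1−α)/(4σ)]^(1/4) = 75.14 K.
For a single slab of emissivity ε, T_s⁴ = 2T_e⁴/(2−ε); thus T_s = 75.14·(1.241)^(1/4) = 79.31 K.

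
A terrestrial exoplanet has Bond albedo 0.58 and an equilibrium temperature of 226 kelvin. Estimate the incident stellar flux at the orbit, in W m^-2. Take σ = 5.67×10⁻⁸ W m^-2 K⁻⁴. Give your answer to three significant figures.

From S(1−α)/4 = σT⁴: S = 4σT⁴/(1−α).
σT⁴ = 5.67×10⁻⁸·(226)⁴ = 147.9 W m^-2.
So S = 4×147.9/(1−0.58) = 1409 W m^-2.

1410 W m^-2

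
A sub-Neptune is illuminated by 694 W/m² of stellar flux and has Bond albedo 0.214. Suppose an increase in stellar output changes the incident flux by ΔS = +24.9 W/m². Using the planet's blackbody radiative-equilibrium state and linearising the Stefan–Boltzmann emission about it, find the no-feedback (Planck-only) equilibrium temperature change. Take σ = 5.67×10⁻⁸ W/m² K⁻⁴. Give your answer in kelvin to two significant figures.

2.0 K

Reference equilibrium: T_e = [S(1−α)/(4σ)]^(1/4) = 221.5 K.
TOA radiative forcing: ΔF = (1−α)ΔS/4 = 0.786·(+24.9)/4 = 4.893 W/m².
Linearising σT⁴ gives d(σT⁴)/dT = 4σT_e³ = 2.463 W/m² per K.
Hence the no-feedback warming is ΔF/(4σT_e³) = 1.99 K.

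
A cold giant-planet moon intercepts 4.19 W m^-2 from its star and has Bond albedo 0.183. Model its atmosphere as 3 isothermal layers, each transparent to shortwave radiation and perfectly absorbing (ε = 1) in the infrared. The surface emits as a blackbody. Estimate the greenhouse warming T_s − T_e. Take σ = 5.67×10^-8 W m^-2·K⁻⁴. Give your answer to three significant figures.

The effective emission temperature is T_e = [S(1−α)/(4σ)]^¼ = 62.33 K.
T_s = (N+1)^(1/4)·T_e = 88.15 K.
So the greenhouse effect raises the surface by 88.15 − 62.33 = 25.82 K.

25.8 K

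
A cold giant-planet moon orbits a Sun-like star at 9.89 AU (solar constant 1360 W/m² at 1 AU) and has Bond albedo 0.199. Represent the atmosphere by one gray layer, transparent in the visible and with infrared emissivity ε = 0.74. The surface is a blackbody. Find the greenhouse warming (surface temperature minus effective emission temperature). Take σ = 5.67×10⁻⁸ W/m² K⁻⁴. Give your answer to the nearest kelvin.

Irradiance scales as 1/d², so S = 1360 W/m² × (1/9.89)² = 13.90 W/m².
At the top of the atmosphere, σT_e⁴ = S(1−α)/4 = 2.784 W/m², giving T_e = 83.71 K.
Surface balance with a leaky layer gives σT_s⁴ = σT_e⁴·2/(2−ε), so T_s = T_e·[2/(2−0.74)]^(1/4) = 93.96 K.
T_s − T_e = 93.96 − 83.71 = 10.25 K.

10 kelvin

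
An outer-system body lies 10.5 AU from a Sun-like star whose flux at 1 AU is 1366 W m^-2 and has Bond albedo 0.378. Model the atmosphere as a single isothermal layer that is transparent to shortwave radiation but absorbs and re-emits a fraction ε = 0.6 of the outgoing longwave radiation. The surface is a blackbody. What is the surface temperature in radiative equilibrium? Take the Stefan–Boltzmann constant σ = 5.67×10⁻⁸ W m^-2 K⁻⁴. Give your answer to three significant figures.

83.5 K

Irradiance scales as 1/d², so S = 1366 W m^-2 × (1/10.5)² = 12.39 W m^-2.
At the top of the atmosphere, σT_e⁴ = S(1−α)/4 = 1.927 W m^-2, giving T_e = 76.35 K.
For a single slab of emissivity ε, T_s⁴ = 2T_e⁴/(2−ε); thus T_s = 76.35·(1.429)^(1/4) = 83.47 K.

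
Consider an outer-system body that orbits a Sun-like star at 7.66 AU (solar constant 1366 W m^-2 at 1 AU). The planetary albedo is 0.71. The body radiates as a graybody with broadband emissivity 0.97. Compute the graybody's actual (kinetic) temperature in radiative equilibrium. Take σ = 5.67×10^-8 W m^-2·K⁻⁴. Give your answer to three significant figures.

74.4 kelvin

By the inverse-square law, S = 1366/7.66² = 23.28 W m^-2.
The planet absorbs (1−α)S over its disc πR² and re-emits over 4πR², so the mean absorbed flux is (1−0.71)·23.28/4 = 1.688 W m^-2.
Equating to εσT⁴ with ε = 0.97: T = (1.688/0.97σ)^(1/4) = 74.43 K.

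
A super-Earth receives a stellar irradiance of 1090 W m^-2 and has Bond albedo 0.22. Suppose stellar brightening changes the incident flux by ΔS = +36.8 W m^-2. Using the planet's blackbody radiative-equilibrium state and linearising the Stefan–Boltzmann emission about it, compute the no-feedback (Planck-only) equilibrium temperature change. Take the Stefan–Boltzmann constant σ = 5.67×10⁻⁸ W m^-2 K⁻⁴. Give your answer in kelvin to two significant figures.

Unperturbed T_e = [1090·(1−0.22)/(4σ)]^¼ = 247.4 K.
Only a fraction (1−α) is absorbed and it's spread over 4πR², so ΔF = (1−α)ΔS/4 = 7.176 W m^-2.
Planck response: λ_P = 4σT_e³ = 4·5.67×10⁻⁸·(247.4)³ = 3.436 W m^-2/K.
ΔT₀ = ΔF/λ_P = 7.176/3.436 = 2.09 K.

2.1 kelvin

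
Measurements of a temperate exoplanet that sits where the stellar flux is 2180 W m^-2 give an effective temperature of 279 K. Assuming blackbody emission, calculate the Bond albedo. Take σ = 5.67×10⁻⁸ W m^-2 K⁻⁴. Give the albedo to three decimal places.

From σT⁴ = S(1−α)/4 we invert for α: 1−α = 4σT⁴/S.
4σT⁴ = 4·5.67×10⁻⁸·(279)⁴ = 1374 W m^-2.
1−α = 1374/2180 = 0.6304, so α = 0.3696.

0.370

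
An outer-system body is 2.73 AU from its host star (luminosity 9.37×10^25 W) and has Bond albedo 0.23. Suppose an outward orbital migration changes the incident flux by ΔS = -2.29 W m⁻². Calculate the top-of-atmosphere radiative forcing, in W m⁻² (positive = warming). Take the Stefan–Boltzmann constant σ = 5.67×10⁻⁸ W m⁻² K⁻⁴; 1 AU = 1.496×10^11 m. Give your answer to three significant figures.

d = 2.73 × 1.496×10^11 m = 4.084×10^11 m.
Spreading L over a sphere of radius d: S = 9.37×10^25/(4π·4.08×10^11²) = 44.70 W m⁻².
ΔF = Δ[S(1−α)]/4 = (1−0.23)·-2.29/4 = -0.4408 W m⁻².

-0.441 W m⁻²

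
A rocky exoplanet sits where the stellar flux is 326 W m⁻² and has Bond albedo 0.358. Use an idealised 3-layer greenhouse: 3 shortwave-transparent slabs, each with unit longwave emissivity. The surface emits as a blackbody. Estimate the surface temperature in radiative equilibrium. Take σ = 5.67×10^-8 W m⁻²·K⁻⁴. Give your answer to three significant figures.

Top-of-atmosphere balance: σT_e⁴ = S(1−α)/4 = 52.32 W m⁻² → T_e = 174.3 K.
For an N-layer opaque stack, T_s⁴ = (N+1)T_e⁴, hence T_s = (4)^(1/4)×174.3 K = 246.5 K.

246 K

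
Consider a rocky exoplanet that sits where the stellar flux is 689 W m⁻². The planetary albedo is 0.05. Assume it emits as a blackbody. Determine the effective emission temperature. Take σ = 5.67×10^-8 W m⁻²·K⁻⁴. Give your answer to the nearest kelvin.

Absorbed flux (global mean): S(1−α)/4 = 689.0·0.95/4 = 163.6 W m⁻².
Set σT⁴ = 163.6 → T = (163.6/σ)^(1/4) = 231.8 K.

232 kelvin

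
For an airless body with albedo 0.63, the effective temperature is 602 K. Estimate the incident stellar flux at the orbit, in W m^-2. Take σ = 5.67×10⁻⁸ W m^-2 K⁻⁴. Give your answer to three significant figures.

From S(1−α)/4 = σT⁴: S = 4σT⁴/(1−α).
σT⁴ = 5.67×10⁻⁸·(602)⁴ = 7447 W m^-2.
So S = 4×7447/(1−0.63) = 80510 W m^-2.

80500 W m^-2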